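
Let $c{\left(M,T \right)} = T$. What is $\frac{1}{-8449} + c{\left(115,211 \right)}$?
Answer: $\frac{1782738}{8449} \approx 211.0$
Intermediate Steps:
$\frac{1}{-8449} + c{\left(115,211 \right)} = \frac{1}{-8449} + 211 = - \frac{1}{8449} + 211 = \frac{1782738}{8449}$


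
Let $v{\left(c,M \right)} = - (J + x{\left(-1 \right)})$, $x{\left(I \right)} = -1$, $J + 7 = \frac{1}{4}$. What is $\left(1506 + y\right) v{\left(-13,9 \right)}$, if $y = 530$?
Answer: $15779$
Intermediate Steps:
$J = - \frac{27}{4}$ ($J = -7 + \frac{1}{4} = - \frac{27}{4} \approx -6.75$)
$v{\left(c,M \right)} = \frac{31}{4}$ ($v{\left(c,M \right)} = - (- \frac{27}{4} - 1) = \left(-1\right) \left(- \frac{31}{4}\right) = \frac{31}{4}$)
$\left(1506 + y\right) v{\left(-13,9 \right)} = \left(1506 + 530\right) \frac{31}{4} = 2036 \cdot \frac{31}{4} = 15779$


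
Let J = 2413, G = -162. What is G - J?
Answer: -2575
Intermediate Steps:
G - J = -162 - 1*2413 = -162 - 2413 = -2575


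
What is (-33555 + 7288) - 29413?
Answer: -55680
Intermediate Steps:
(-33555 + 7288) - 29413 = -26267 - 29413 = -55680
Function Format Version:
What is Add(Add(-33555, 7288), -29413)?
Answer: -55680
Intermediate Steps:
Add(Add(-33555, 7288), -29413) = Add(-26267, -29413) = -55680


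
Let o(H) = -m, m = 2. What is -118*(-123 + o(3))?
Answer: 14750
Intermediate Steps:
o(H) = -2 (o(H) = -1*2 = -2)
-118*(-123 + o(3)) = -118*(-123 - 2) = -118*(-125) = 14750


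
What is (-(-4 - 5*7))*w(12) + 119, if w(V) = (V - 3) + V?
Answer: 938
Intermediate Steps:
w(V) = -3 + 2*V (w(V) = (-3 + V) + V = -3 + 2*V)
(-(-4 - 5*7))*w(12) + 119 = (-(-4 - 5*7))*(-3 + 2*12) + 119 = (-(-4 - 35))*(-3 + 24) + 119 = -1*(-39)*21 + 119 = 39*21 + 119 = 819 + 119 = 938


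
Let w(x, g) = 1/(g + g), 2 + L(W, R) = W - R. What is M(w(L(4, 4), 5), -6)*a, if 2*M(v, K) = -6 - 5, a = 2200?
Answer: -12100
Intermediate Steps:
L(W, R) = -2 + W - R (L(W, R) = -2 + (W - R) = -2 + W - R)
w(x, g) = 1/(2*g)
M(v, K) = -11/2 (M(v, K) = (-6 - 5)/2 = (½)*(-11) = -11/2)
M(w(L(4, 4), 5), -6)*a = -11/2*2200 = -12100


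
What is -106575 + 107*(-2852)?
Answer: -411739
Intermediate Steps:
-106575 + 107*(-2852) = -106575 - 305164 = -411739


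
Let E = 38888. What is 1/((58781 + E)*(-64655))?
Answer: -1/6314789195 ≈ -1.5836e-10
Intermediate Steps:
1/((58781 + E)*(-64655)) = 1/((58781 + 38888)*(-64655)) = -1/64655/97669 = (1/97669)*(-1/64655) = -1/6314789195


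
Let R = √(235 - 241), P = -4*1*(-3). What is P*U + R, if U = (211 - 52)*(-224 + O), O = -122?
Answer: -660168 + I*√6 ≈ -6.6017e+5 + 2.4495*I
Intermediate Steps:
P = 12 (P = -4*(-3) = 12)
R = I*√6 (R = √(-6) = I*√6 ≈ 2.4495*I)
U = -55014 (U = (211 - 52)*(-224 - 122) = 159*(-346) = -55014)
P*U + R = 12*(-55014) + I*√6 = -660168 + I*√6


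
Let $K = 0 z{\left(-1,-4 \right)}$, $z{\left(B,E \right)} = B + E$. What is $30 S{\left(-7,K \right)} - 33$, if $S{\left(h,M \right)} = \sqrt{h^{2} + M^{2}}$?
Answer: $177$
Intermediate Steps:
$K = 0$ ($K = 0 \left(-1 - 4\right) = 0 \left(-5\right) = 0$)
$S{\left(h,M \right)} = \sqrt{M^{2} + h^{2}}$
$30 S{\left(-7,K \right)} - 33 = 30 \sqrt{0^{2} + \left(-7\right)^{2}} - 33 = 30 \sqrt{0 + 49} - 33 = 30 \sqrt{49} - 33 = 30 \cdot 7 - 33 = 210 - 33 = 177$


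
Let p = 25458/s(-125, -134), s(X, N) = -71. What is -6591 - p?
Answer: -442503/71 ≈ -6232.4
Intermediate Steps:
p = -25458/71 (p = 25458/(-71) = 25458*(-1/71) = -25458/71 ≈ -358.56)
-6591 - p = -6591 - 1*(-25458/71) = -6591 + 25458/71 = -442503/71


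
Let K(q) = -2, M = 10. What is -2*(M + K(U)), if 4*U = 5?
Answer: -16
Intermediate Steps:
U = 5/4 (U = (1/4)*5 = 5/4 ≈ 1.2500)
-2*(M + K(U)) = -2*(10 - 2) = -2*8 = -16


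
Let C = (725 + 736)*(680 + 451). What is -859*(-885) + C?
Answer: 2412606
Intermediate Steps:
C = 1652391 (C = 1461*1131 = 1652391)
-859*(-885) + C = -859*(-885) + 1652391 = 760215 + 1652391 = 2412606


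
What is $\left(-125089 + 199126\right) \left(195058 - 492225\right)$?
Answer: $-22001353179$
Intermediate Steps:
$\left(-125089 + 199126\right) \left(195058 - 492225\right) = 74037 \left(-297167\right) = -22001353179$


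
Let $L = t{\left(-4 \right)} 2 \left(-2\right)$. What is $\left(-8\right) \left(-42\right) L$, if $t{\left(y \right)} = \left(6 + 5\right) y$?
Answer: $59136$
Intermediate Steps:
$t{\left(y \right)} = 11 y$
$L = 176$ ($L = 11 \left(-4\right) 2 \left(-2\right) = \left(-44\right) 2 \left(-2\right) = \left(-88\right) \left(-2\right) = 176$)
$\left(-8\right) \left(-42\right) L = \left(-8\right) \left(-42\right) 176 = 336 \cdot 176 = 59136$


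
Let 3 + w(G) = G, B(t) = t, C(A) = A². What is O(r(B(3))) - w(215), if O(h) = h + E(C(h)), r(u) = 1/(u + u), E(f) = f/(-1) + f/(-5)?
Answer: -3178/15 ≈ -211.87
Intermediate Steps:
E(f) = -6*f/5 (E(f) = f*(-1) + f*(-⅕) = -f - f/5 = -6*f/5)
w(G) = -3 + G
r(u) = 1/(2*u)
O(h) = h - 6*h²/5
O(r(B(3))) - w(215) = ((½)/3)*(5 - 3/3)/5 - (-3 + 215) = ((½)*(⅓))*(5 - 3/3)/5 - 1*212 = (⅕)*(⅙)*(5 - 6*⅙) - 212 = (⅕)*(⅙)*(5 - 1) - 212 = (⅕)*(⅙)*4 - 212 = 2/15 - 212 = -3178/15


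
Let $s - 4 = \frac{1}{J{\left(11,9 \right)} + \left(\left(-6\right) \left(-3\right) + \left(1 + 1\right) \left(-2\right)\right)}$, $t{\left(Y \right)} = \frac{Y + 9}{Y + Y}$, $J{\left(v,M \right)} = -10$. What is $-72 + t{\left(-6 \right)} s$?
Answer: $- \frac{1169}{16} \approx -73.063$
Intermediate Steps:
$t{\left(Y \right)} = \frac{9 + Y}{2 Y}$
$s = \frac{17}{4}$ ($s = 4 + \frac{1}{-10 + \left(\left(-6\right) \left(-3\right) + \left(1 + 1\right) \left(-2\right)\right)} = 4 + \frac{1}{-10 + \left(18 + 2 \left(-2\right)\right)} = 4 + \frac{1}{-10 + \left(18 - 4\right)} = 4 + \frac{1}{-10 + 14} = 4 + \frac{1}{4} = \frac{17}{4} \approx 4.25$)
$-72 + t{\left(-6 \right)} s = -72 + \frac{9 - 6}{2 \left(-6\right)} \frac{17}{4} = -72 + \frac{1}{2} \left(- \frac{1}{6}\right) 3 \cdot \frac{17}{4} = -72 - \frac{17}{16} = - \frac{1169}{16}$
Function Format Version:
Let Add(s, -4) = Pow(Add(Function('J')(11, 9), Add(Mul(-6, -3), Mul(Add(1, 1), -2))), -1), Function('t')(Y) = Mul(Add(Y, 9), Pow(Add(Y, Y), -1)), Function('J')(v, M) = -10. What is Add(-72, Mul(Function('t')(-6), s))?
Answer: Rational(-1169, 16) ≈ -73.063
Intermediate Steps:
Function('t')(Y) = Mul(Rational(1, 2), Pow(Y, -1), Add(9, Y)) (Function('t')(Y) = Mul(Add(9, Y), Pow(Mul(2, Y), -1)) = Mul(Add(9, Y), Mul(Rational(1, 2), Pow(Y, -1))) = Mul(Rational(1, 2), Pow(Y, -1), Add(9, Y)))
s = Rational(17, 4) (s = Add(4, Pow(Add(-10, Add(Mul(-6, -3), Mul(Add(1, 1), -2))), -1)) = Add(4, Pow(Add(-10, Add(18, Mul(2, -2))), -1)) = Add(4, Pow(Add(-10, Add(18, -4)), -1)) = Add(4, Pow(Add(-10, 14), -1)) = Add(4, Pow(4, -1)) = Add(4, Rational(1, 4)) = Rational(17, 4) ≈ 4.2500)
Add(-72, Mul(Function('t')(-6), s)) = Add(-72, Mul(Mul(Rational(1, 2), Pow(-6, -1), Add(9, -6)), Rational(17, 4))) = Add(-72, Mul(Mul(Rational(1, 2), Rational(-1, 6), 3), Rational(17, 4))) = Add(-72, Mul(Rational(-1, 4), Rational(17, 4))) = Add(-72, Rational(-17, 16)) = Rational(-1169, 16)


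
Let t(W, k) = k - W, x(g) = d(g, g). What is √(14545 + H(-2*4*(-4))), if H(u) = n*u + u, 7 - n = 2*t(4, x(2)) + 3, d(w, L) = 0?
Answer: √14961 ≈ 122.32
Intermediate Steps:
x(g) = 0
n = 12 (n = 7 - (2*(0 - 1*4) + 3) = 7 - (2*(0 - 4) + 3) = 7 - (2*(-4) + 3) = 7 - (-8 + 3) = 7 - 1*(-5) = 7 + 5 = 12)
H(u) = 13*u (H(u) = 12*u + u = 13*u)
√(14545 + H(-2*4*(-4))) = √(14545 + 13*(-2*4*(-4))) = √(14545 + 13*(-8*(-4))) = √(14545 + 13*32) = √(14545 + 416) = √14961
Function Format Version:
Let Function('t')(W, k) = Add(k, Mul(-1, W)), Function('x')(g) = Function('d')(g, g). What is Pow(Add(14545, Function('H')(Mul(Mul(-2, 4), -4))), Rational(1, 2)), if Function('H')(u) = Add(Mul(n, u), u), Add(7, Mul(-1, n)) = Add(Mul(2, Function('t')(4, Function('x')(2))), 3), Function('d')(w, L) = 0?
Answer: Pow(14961, Rational(1, 2)) ≈ 122.32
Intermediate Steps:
Function('x')(g) = 0
n = 12 (n = Add(7, Mul(-1, Add(Mul(2, Add(0, Mul(-1, 4))), 3))) = Add(7, Mul(-1, Add(Mul(2, Add(0, -4)), 3))) = Add(7, Mul(-1, Add(Mul(2, -4), 3))) = Add(7, Mul(-1, Add(-8, 3))) = Add(7, Mul(-1, -5)) = Add(7, 5) = 12)
Function('H')(u) = Mul(13, u) (Function('H')(u) = Add(Mul(12, u), u) = Mul(13, u))
Pow(Add(14545, Function('H')(Mul(Mul(-2, 4), -4))), Rational(1, 2)) = Pow(Add(14545, Mul(13, Mul(Mul(-2, 4), -4))), Rational(1, 2)) = Pow(Add(14545, Mul(13, Mul(-8, -4))), Rational(1, 2)) = Pow(Add(14545, Mul(13, 32)), Rational(1, 2)) = Pow(Add(14545, 416), Rational(1, 2)) = Pow(14961, Rational(1, 2))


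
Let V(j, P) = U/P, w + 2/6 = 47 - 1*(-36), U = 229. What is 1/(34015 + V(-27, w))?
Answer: 248/8436407 ≈ 2.9396e-5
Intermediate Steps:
w = 248/3 (w = -1/3 + (47 - 1*(-36)) = -1/3 + (47 + 36) = -1/3 + 83 = 248/3 ≈ 82.667)
V(j, P) = 229/P
1/(34015 + V(-27, w)) = 1/(34015 + 229/(248/3)) = 1/(34015 + 229*(3/248)) = 1/(34015 + 687/248) = 1/(8436407/248) = 248/8436407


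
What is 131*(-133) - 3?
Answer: -17426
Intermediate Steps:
131*(-133) - 3 = -17423 - 3 = -17426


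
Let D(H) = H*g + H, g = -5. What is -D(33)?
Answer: 132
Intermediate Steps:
D(H) = -4*H (D(H) = H*(-5) + H = -5*H + H = -4*H)
-D(33) = -(-4)*33 = -1*(-132) = 132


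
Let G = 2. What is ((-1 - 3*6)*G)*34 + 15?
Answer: -1277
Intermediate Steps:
((-1 - 3*6)*G)*34 + 15 = ((-1 - 3*6)*2)*34 + 15 = ((-1 - 18)*2)*34 + 15 = -19*2*34 + 15 = -38*34 + 15 = -1292 + 15 = -1277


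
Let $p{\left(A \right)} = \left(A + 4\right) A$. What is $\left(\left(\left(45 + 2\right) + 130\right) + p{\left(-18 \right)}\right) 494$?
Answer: $211926$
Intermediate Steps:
$p{\left(A \right)} = A \left(4 + A\right)$ ($p{\left(A \right)} = \left(4 + A\right) A = A \left(4 + A\right)$)
$\left(\left(\left(45 + 2\right) + 130\right) + p{\left(-18 \right)}\right) 494 = \left(\left(\left(45 + 2\right) + 130\right) - 18 \left(4 - 18\right)\right) 494 = \left(\left(47 + 130\right) - -252\right) 494 = \left(177 + 252\right) 494 = 429 \cdot 494 = 211926$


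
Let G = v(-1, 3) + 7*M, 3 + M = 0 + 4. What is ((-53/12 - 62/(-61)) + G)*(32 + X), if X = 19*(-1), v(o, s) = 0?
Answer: 34255/732 ≈ 46.796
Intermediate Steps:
M = 1 (M = -3 + (0 + 4) = -3 + 4 = 1)
X = -19
G = 7 (G = 0 + 7*1 = 0 + 7 = 7)
((-53/12 - 62/(-61)) + G)*(32 + X) = ((-53/12 - 62/(-61)) + 7)*(32 - 19) = ((-53*1/12 - 62*(-1/61)) + 7)*13 = ((-53/12 + 62/61) + 7)*13 = (-2489/732 + 7)*13 = (2635/732)*13 = 34255/732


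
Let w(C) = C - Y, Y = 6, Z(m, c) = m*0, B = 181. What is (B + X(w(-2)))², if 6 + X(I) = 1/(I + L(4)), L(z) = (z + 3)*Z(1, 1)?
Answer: 1957201/64 ≈ 30581.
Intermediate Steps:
Z(m, c) = 0
L(z) = 0 (L(z) = (z + 3)*0 = (3 + z)*0 = 0)
w(C) = -6 + C (w(C) = C - 1*6 = C - 6 = -6 + C)
X(I) = -6 + 1/I (X(I) = -6 + 1/(I + 0) = -6 + 1/I)
(B + X(w(-2)))² = (181 + (-6 + 1/(-6 - 2)))² = (181 + (-6 + 1/(-8)))² = (181 + (-6 - ⅛))² = (181 - 49/8)² = (1399/8)² = 1957201/64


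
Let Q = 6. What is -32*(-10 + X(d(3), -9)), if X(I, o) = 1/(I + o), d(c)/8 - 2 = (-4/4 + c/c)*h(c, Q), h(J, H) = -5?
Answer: 2208/7 ≈ 315.43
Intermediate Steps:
d(c) = 16 (d(c) = 16 + 8*((-4/4 + c/c)*(-5)) = 16 + 8*((-4*1/4 + 1)*(-5)) = 16 + 8*((-1 + 1)*(-5)) = 16 + 8*(0*(-5)) = 16 + 8*0 = 16 + 0 = 16)
-32*(-10 + X(d(3), -9)) = -32*(-10 + 1/(16 - 9)) = -32*(-10 + 1/7) = -32*(-69/7) = 2208/7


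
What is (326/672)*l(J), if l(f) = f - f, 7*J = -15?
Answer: 0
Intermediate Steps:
J = -15/7 (J = (⅐)*(-15) = -15/7 ≈ -2.1429)
l(f) = 0
(326/672)*l(J) = (326/672)*0 = (326*(1/672))*0 = (163/336)*0 = 0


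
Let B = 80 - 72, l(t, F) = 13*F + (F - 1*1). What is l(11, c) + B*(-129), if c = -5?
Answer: -1103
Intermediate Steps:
l(t, F) = -1 + 14*F (l(t, F) = 13*F + (F - 1) = 13*F + (-1 + F) = -1 + 14*F)
B = 8
l(11, c) + B*(-129) = (-1 + 14*(-5)) + 8*(-129) = (-1 - 70) - 1032 = -71 - 1032 = -1103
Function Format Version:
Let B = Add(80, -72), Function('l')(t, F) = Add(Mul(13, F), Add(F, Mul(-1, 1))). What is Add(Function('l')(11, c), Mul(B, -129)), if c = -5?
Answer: -1103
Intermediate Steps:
Function('l')(t, F) = Add(-1, Mul(14, F)) (Function('l')(t, F) = Add(Mul(13, F), Add(F, -1)) = Add(Mul(13, F), Add(-1, F)) = Add(-1, Mul(14, F)))
B = 8
Add(Function('l')(11, c), Mul(B, -129)) = Add(Add(-1, Mul(14, -5)), Mul(8, -129)) = Add(Add(-1, -70), -1032) = Add(-71, -1032) = -1103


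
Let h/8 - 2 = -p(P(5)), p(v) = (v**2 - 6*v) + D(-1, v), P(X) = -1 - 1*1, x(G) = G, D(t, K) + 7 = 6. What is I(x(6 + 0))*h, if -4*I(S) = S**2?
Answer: 936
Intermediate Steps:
D(t, K) = -1 (D(t, K) = -7 + 6 = -1)
P(X) = -2 (P(X) = -1 - 1 = -2)
p(v) = -1 + v**2 - 6*v (p(v) = (v**2 - 6*v) - 1 = -1 + v**2 - 6*v)
I(S) = -S**2/4
h = -104 (h = 16 + 8*(-(-1 + (-2)**2 - 6*(-2))) = 16 + 8*(-(-1 + 4 + 12)) = 16 + 8*(-1*15) = 16 + 8*(-15) = 16 - 120 = -104)
I(x(6 + 0))*h = -(6 + 0)**2/4*(-104) = -1/4*6**2*(-104) = -1/4*36*(-104) = -9*(-104) = 936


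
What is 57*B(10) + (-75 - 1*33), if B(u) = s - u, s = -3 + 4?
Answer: -621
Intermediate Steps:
s = 1
B(u) = 1 - u
57*B(10) + (-75 - 1*33) = 57*(1 - 1*10) + (-75 - 1*33) = 57*(1 - 10) + (-75 - 33) = 57*(-9) - 108 = -513 - 108 = -621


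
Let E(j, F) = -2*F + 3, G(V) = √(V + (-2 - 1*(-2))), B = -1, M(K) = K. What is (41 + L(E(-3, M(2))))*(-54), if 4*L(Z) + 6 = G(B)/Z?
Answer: -2133 + 27*I/2 ≈ -2133.0 + 13.5*I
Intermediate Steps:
G(V) = √V (G(V) = √(V + (-2 + 2)) = √(V + 0) = √V)
E(j, F) = 3 - 2*F
L(Z) = -3/2 + I/(4*Z) (L(Z) = -3/2 + (√(-1)/Z)/4 = -3/2 + (I/Z)/4 = -3/2 + I/(4*Z))
(41 + L(E(-3, M(2))))*(-54) = (41 + (I - 6*(3 - 2*2))/(4*(3 - 2*2)))*(-54) = (41 + (I - 6*(3 - 4))/(4*(3 - 4)))*(-54) = (41 + (¼)*(I - 6*(-1))/(-1))*(-54) = (41 + (¼)*(-1)*(I + 6))*(-54) = (41 + (¼)*(-1)*(6 + I))*(-54) = (41 + (-3/2 - I/4))*(-54) = (79/2 - I/4)*(-54) = -2133 + 27*I/2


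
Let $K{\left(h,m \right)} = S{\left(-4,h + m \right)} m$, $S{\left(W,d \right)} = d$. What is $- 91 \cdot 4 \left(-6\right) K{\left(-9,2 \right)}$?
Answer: $-30576$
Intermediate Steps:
$K{\left(h,m \right)} = m \left(h + m\right)$ ($K{\left(h,m \right)} = \left(h + m\right) m = m \left(h + m\right)$)
$- 91 \cdot 4 \left(-6\right) K{\left(-9,2 \right)} = - 91 \cdot 4 \left(-6\right) 2 \left(-9 + 2\right) = \left(-91\right) \left(-24\right) 2 \left(-7\right) = 2184 \left(-14\right) = -30576$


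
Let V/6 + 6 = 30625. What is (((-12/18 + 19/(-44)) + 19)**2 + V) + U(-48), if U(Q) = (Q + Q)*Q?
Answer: 3286906297/17424 ≈ 1.8864e+5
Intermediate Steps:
V = 183714 (V = -36 + 6*30625 = -36 + 183750 = 183714)
U(Q) = 2*Q**2 (U(Q) = (2*Q)*Q = 2*Q**2)
(((-12/18 + 19/(-44)) + 19)**2 + V) + U(-48) = (((-12/18 + 19/(-44)) + 19)**2 + 183714) + 2*(-48)**2 = (((-12*1/18 + 19*(-1/44)) + 19)**2 + 183714) + 2*2304 = (((-2/3 - 19/44) + 19)**2 + 183714) + 4608 = ((-145/132 + 19)**2 + 183714) + 4608 = ((2363/132)**2 + 183714) + 4608 = (5583769/17424 + 183714) + 4608 = 3206616505/17424 + 4608 = 3286906297/17424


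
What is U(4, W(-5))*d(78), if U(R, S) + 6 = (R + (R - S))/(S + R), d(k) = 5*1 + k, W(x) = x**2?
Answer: -15853/29 ≈ -546.66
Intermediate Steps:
d(k) = 5 + k
U(R, S) = -6 + (-S + 2*R)/(R + S) (U(R, S) = -6 + (R + (R - S))/(S + R) = -6 + (-S + 2*R)/(R + S))
U(4, W(-5))*d(78) = ((-7*(-5)**2 - 4*4)/(4 + (-5)**2))*(5 + 78) = ((-7*25 - 16)/(4 + 25))*83 = ((-175 - 16)/29)*83 = ((1/29)*(-191))*83 = -191/29*83 = -15853/29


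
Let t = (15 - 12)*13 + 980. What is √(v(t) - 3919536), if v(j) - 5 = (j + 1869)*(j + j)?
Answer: √1966213 ≈ 1402.2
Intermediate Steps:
t = 1019 (t = 3*13 + 980 = 39 + 980 = 1019)
v(j) = 5 + 2*j*(1869 + j) (v(j) = 5 + (j + 1869)*(j + j) = 5 + (1869 + j)*(2*j) = 5 + 2*j*(1869 + j))
√(v(t) - 3919536) = √((5 + 2*1019² + 3738*1019) - 3919536) = √((5 + 2*1038361 + 3809022) - 3919536) = √((5 + 2076722 + 3809022) - 3919536) = √(5885749 - 3919536) = √1966213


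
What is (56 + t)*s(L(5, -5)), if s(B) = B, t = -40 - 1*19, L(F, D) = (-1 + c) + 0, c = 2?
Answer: -3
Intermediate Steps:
L(F, D) = 1 (L(F, D) = (-1 + 2) + 0 = 1 + 0 = 1)
t = -59 (t = -40 - 19 = -59)
(56 + t)*s(L(5, -5)) = (56 - 59)*1 = -3*1 = -3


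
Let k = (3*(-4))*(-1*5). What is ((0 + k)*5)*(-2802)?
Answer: -840600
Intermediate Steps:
k = 60 (k = -12*(-5) = 60)
((0 + k)*5)*(-2802) = ((0 + 60)*5)*(-2802) = (60*5)*(-2802) = 300*(-2802) = -840600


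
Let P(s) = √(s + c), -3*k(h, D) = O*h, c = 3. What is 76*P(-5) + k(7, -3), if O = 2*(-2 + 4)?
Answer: -28/3 + 76*I*√2 ≈ -9.3333 + 107.48*I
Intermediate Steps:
O = 4 (O = 2*2 = 4)
k(h, D) = -4*h/3
P(s) = √(3 + s) (P(s) = √(s + 3) = √(3 + s))
76*P(-5) + k(7, -3) = 76*√(3 - 5) - 4/3*7 = 76*√(-2) - 28/3 = 76*(I*√2) - 28/3 = 76*I*√2 - 28/3 = -28/3 + 76*I*√2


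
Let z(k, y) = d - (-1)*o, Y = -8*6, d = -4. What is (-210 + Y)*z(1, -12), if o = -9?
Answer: 3354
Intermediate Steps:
Y = -48
z(k, y) = -13 (z(k, y) = -4 - (-1)*(-9) = -4 - 1*9 = -4 - 9 = -13)
(-210 + Y)*z(1, -12) = (-210 - 48)*(-13) = -258*(-13) = 3354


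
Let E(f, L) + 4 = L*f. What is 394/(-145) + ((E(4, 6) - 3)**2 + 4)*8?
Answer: 339486/145 ≈ 2341.3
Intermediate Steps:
E(f, L) = -4 + L*f
394/(-145) + ((E(4, 6) - 3)**2 + 4)*8 = 394/(-145) + (((-4 + 6*4) - 3)**2 + 4)*8 = 394*(-1/145) + (((-4 + 24) - 3)**2 + 4)*8 = -394/145 + ((20 - 3)**2 + 4)*8 = -394/145 + (17**2 + 4)*8 = -394/145 + (289 + 4)*8 = -394/145 + 293*8 = -394/145 + 2344 = 339486/145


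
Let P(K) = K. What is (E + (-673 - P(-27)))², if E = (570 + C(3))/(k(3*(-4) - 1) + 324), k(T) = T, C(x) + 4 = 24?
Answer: 40126499856/96721 ≈ 4.1487e+5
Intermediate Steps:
C(x) = 20 (C(x) = -4 + 24 = 20)
E = 590/311 (E = (570 + 20)/((3*(-4) - 1) + 324) = 590/((-12 - 1) + 324) = 590/(-13 + 324) = 590/311 ≈ 1.8971)
(E + (-673 - P(-27)))² = (590/311 + (-673 - 1*(-27)))² = (590/311 + (-673 + 27))² = (590/311 - 646)² = (-200316/311)² = 40126499856/96721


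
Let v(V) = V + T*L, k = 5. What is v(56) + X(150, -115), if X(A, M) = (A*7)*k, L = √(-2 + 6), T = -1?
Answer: 5304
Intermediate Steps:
L = 2 (L = √4 = 2)
X(A, M) = 35*A (X(A, M) = (A*7)*5 = (7*A)*5 = 35*A)
v(V) = -2 + V (v(V) = V - 1*2 = V - 2 = -2 + V)
v(56) + X(150, -115) = (-2 + 56) + 35*150 = 54 + 5250 = 5304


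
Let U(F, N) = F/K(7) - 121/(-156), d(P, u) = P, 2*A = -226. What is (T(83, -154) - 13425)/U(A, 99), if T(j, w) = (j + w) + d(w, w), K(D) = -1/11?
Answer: -2129400/194029 ≈ -10.975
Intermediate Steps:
A = -113 (A = (½)*(-226) = -113)
K(D) = -1/11 (K(D) = -1*1/11 = -1/11)
U(F, N) = 121/156 - 11*F (U(F, N) = F/(-1/11) - 121/(-156) = F*(-11) - 121*(-1/156) = -11*F + 121/156 = 121/156 - 11*F)
T(j, w) = j + 2*w (T(j, w) = (j + w) + w = j + 2*w)
(T(83, -154) - 13425)/U(A, 99) = ((83 + 2*(-154)) - 13425)/(121/156 - 11*(-113)) = ((83 - 308) - 13425)/(121/156 + 1243) = (-225 - 13425)/(194029/156) = -13650*156/194029 = -2129400/194029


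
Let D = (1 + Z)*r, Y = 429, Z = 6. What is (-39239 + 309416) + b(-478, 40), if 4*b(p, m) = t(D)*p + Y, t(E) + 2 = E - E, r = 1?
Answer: 1082093/4 ≈ 2.7052e+5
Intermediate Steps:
D = 7 (D = (1 + 6)*1 = 7*1 = 7)
t(E) = -2 (t(E) = -2 + (E - E) = -2 + 0 = -2)
b(p, m) = 429/4 - p/2 (b(p, m) = (-2*p + 429)/4 = (429 - 2*p)/4 = 429/4 - p/2)
(-39239 + 309416) + b(-478, 40) = (-39239 + 309416) + (429/4 - ½*(-478)) = 270177 + (429/4 + 239) = 270177 + 1385/4 = 1082093/4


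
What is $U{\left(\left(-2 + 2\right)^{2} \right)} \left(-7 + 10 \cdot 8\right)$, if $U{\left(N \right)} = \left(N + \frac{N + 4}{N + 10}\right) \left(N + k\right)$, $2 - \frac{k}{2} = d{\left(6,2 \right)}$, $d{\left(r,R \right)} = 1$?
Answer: $\frac{292}{5} \approx 58.4$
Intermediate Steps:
$k = 2$ ($k = 4 - 2 = 2$)
$U{\left(N \right)} = \left(2 + N\right) \left(N + \frac{4 + N}{10 + N}\right)$ ($U{\left(N \right)} = \left(N + \frac{N + 4}{N + 10}\right) \left(N + 2\right) = \left(N + \frac{4 + N}{10 + N}\right) \left(2 + N\right) = \left(2 + N\right) \left(N + \frac{4 + N}{10 + N}\right)$)
$U{\left(\left(-2 + 2\right)^{2} \right)} \left(-7 + 10 \cdot 8\right) = \frac{8 + \left(\left(-2 + 2\right)^{2}\right)^{3} + 13 \left(\left(-2 + 2\right)^{2}\right)^{2} + 26 \left(-2 + 2\right)^{2}}{10 + \left(-2 + 2\right)^{2}} \left(-7 + 10 \cdot 8\right) = \frac{8 + \left(0^{2}\right)^{3} + 13 \left(0^{2}\right)^{2} + 26 \cdot 0^{2}}{10 + 0^{2}} \left(-7 + 80\right) = \frac{8 + 0^{3} + 13 \cdot 0^{2} + 26 \cdot 0}{10 + 0} \cdot 73 = \frac{8 + 0 + 13 \cdot 0 + 0}{10} \cdot 73 = \frac{8 + 0 + 0 + 0}{10} \cdot 73 = \frac{1}{10} \cdot 8 \cdot 73 = \frac{4}{5} \cdot 73 = \frac{292}{5}$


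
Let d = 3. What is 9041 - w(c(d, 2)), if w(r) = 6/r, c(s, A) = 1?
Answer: 9035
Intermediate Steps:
9041 - w(c(d, 2)) = 9041 - 6/1 = 9041 - 6 = 9035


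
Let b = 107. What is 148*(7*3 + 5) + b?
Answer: 3955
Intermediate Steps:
148*(7*3 + 5) + b = 148*(7*3 + 5) + 107 = 148*(21 + 5) + 107 = 148*26 + 107 = 3848 + 107 = 3955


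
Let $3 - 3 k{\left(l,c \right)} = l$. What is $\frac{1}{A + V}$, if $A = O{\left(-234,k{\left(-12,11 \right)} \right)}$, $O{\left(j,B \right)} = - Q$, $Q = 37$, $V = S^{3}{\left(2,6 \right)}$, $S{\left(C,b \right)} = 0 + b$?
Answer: $\frac{1}{179} \approx 0.0055866$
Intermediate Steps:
$k{\left(l,c \right)} = 1 - \frac{l}{3}$
$S{\left(C,b \right)} = b$
$V = 216$ ($V = 6^{3} = 216$)
$O{\left(j,B \right)} = -37$ ($O{\left(j,B \right)} = \left(-1\right) 37 = -37$)
$A = -37$
$\frac{1}{A + V} = \frac{1}{-37 + 216} = \frac{1}{179}$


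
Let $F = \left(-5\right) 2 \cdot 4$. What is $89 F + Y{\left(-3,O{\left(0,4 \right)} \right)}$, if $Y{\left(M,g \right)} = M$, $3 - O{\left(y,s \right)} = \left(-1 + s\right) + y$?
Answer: $-3563$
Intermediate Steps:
$O{\left(y,s \right)} = 4 - s - y$ ($O{\left(y,s \right)} = 3 - \left(\left(-1 + s\right) + y\right) = 3 - \left(-1 + s + y\right) = 4 - s - y$)
$F = -40$ ($F = \left(-10\right) 4 = -40$)
$89 F + Y{\left(-3,O{\left(0,4 \right)} \right)} = 89 \left(-40\right) - 3 = -3560 - 3 = -3563$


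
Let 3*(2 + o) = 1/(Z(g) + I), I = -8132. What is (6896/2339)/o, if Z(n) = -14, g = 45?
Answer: -168524448/114323303 ≈ -1.4741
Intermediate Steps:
o = -48877/24438 (o = -2 + 1/(3*(-14 - 8132)) = -2 + (⅓)/(-8146) = -2 + (⅓)*(-1/8146) = -2 - 1/24438 = -48877/24438 ≈ -2.0000)
(6896/2339)/o = (6896/2339)/(-48877/24438) = (6896*(1/2339))*(-24438/48877) = (6896/2339)*(-24438/48877) = -168524448/114323303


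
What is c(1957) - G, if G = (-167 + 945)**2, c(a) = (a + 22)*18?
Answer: -569662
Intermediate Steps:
c(a) = 396 + 18*a (c(a) = (22 + a)*18 = 396 + 18*a)
G = 605284 (G = 778**2 = 605284)
c(1957) - G = (396 + 18*1957) - 1*605284 = (396 + 35226) - 605284 = 35622 - 605284 = -569662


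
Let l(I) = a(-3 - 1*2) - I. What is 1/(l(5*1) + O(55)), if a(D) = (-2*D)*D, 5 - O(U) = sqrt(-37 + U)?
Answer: -25/1241 + 3*sqrt(2)/2482 ≈ -0.018436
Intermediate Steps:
O(U) = 5 - sqrt(-37 + U)
a(D) = -2*D**2
l(I) = -50 - I (l(I) = -2*(-3 - 1*2)**2 - I = -2*(-3 - 2)**2 - I = -2*(-5)**2 - I = -2*25 - I = -50 - I)
1/(l(5*1) + O(55)) = 1/((-50 - 5) + (5 - sqrt(-37 + 55))) = 1/((-50 - 1*5) + (5 - sqrt(18))) = 1/((-50 - 5) + (5 - 3*sqrt(2))) = 1/(-55 + (5 - 3*sqrt(2))) = 1/(-50 - 3*sqrt(2))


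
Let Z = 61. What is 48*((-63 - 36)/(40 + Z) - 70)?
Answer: -344112/101 ≈ -3407.1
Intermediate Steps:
48*((-63 - 36)/(40 + Z) - 70) = 48*((-63 - 36)/(40 + 61) - 70) = 48*(-99/101 - 70) = 48*(-7169/101) = -344112/101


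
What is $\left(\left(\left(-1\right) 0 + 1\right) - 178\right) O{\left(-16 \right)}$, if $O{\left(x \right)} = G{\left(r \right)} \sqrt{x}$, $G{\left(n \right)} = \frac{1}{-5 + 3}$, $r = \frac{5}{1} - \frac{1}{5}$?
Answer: $354 i \approx 354.0 i$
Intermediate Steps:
$r = \frac{24}{5}$ ($r = 5 \cdot 1 - \frac{1}{5} = 5 - \frac{1}{5} = \frac{24}{5} \approx 4.8$)
$G{\left(n \right)} = - \frac{1}{2}$ ($G{\left(n \right)} = \frac{1}{-2} = - \frac{1}{2}$)
$O{\left(x \right)} = - \frac{\sqrt{x}}{2}$
$\left(\left(\left(-1\right) 0 + 1\right) - 178\right) O{\left(-16 \right)} = \left(\left(\left(-1\right) 0 + 1\right) - 178\right) \left(- \frac{\sqrt{-16}}{2}\right) = \left(\left(0 + 1\right) - 178\right) \left(- \frac{4 i}{2}\right) = \left(1 - 178\right) \left(- 2 i\right) = - 177 \left(- 2 i\right) = 354 i$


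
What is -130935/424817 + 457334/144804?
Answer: 87661673069/30757600434 ≈ 2.8501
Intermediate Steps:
-130935/424817 + 457334/144804 = -130935*1/424817 + 457334*(1/144804) = -130935/424817 + 228667/72402 = 87661673069/30757600434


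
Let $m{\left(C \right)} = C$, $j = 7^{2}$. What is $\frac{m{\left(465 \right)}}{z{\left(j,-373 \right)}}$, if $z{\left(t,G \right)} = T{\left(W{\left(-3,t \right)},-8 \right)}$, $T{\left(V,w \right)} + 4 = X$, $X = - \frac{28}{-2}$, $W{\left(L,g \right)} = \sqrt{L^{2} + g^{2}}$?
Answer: $\frac{93}{2} \approx 46.5$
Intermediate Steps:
$j = 49$
$X = 14$ ($X = \left(-28\right) \left(- \frac{1}{2}\right) = 14$)
$T{\left(V,w \right)} = 10$ ($T{\left(V,w \right)} = -4 + 14 = 10$)
$z{\left(t,G \right)} = 10$
$\frac{m{\left(465 \right)}}{z{\left(j,-373 \right)}} = \frac{465}{10} = 465 \cdot \frac{1}{10} = \frac{93}{2}$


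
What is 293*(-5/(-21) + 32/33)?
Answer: 27249/77 ≈ 353.88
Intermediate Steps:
293*(-5/(-21) + 32/33) = 293*(-5*(-1/21) + 32*(1/33)) = 293*(5/21 + 32/33) = 293*(93/77) = 27249/77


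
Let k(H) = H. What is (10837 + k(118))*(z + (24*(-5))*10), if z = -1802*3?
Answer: -72368730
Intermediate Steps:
z = -5406
(10837 + k(118))*(z + (24*(-5))*10) = (10837 + 118)*(-5406 + (24*(-5))*10) = 10955*(-5406 - 120*10) = 10955*(-5406 - 1200) = 10955*(-6606) = -72368730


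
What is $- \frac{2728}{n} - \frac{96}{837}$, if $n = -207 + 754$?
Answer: $- \frac{778616}{152613} \approx -5.1019$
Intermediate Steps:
$n = 547$
$- \frac{2728}{n} - \frac{96}{837} = - \frac{2728}{547} - \frac{96}{837} = \left(-2728\right) \frac{1}{547} - \frac{32}{279} = - \frac{2728}{547} - \frac{32}{279} = - \frac{778616}{152613}$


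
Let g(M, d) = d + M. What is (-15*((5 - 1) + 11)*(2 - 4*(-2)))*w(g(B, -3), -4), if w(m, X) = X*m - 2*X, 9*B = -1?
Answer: -46000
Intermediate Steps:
B = -1/9 (B = (1/9)*(-1) = -1/9 ≈ -0.11111)
g(M, d) = M + d
w(m, X) = -2*X + X*m
(-15*((5 - 1) + 11)*(2 - 4*(-2)))*w(g(B, -3), -4) = (-15*((5 - 1) + 11)*(2 - 4*(-2)))*(-4*(-2 + (-1/9 - 3))) = (-15*(4 + 11)*(2 + 8))*(-4*(-2 - 28/9)) = (-225*10)*(-4*(-46/9)) = -15*150*(184/9) = -2250*184/9 = -46000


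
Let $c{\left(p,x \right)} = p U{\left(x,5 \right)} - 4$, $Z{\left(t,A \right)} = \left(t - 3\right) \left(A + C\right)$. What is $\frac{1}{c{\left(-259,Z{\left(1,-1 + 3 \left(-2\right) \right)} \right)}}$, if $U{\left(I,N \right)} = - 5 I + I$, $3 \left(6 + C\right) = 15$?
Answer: $\frac{1}{16572} \approx 6.0343 \cdot 10^{-5}$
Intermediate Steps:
$C = -1$ ($C = -6 + \frac{1}{3} \cdot 15 = -6 + 5 = -1$)
$U{\left(I,N \right)} = - 4 I$
$Z{\left(t,A \right)} = \left(-1 + A\right) \left(-3 + t\right)$ ($Z{\left(t,A \right)} = \left(t - 3\right) \left(A - 1\right) = \left(-3 + t\right) \left(-1 + A\right) = \left(-1 + A\right) \left(-3 + t\right)$)
$c{\left(p,x \right)} = -4 - 4 p x$ ($c{\left(p,x \right)} = p \left(- 4 x\right) - 4 = - 4 p x - 4 = -4 - 4 p x$)
$\frac{1}{c{\left(-259,Z{\left(1,-1 + 3 \left(-2\right) \right)} \right)}} = \frac{1}{-4 - - 1036 \left(3 - 1 - 3 \left(-1 + 3 \left(-2\right)\right) + \left(-1 + 3 \left(-2\right)\right) 1\right)} = \frac{1}{-4 - - 1036 \left(3 - 1 - 3 \left(-1 - 6\right) + \left(-1 - 6\right) 1\right)} = \frac{1}{-4 - - 1036 \left(3 - 1 - -21 - 7\right)} = \frac{1}{-4 - - 1036 \left(3 - 1 + 21 - 7\right)} = \frac{1}{-4 - \left(-1036\right) 16} = \frac{1}{-4 + 16576} = \frac{1}{16572}$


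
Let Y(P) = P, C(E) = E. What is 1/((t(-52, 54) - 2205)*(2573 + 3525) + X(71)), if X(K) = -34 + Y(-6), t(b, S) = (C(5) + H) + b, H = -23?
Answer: -1/13872990 ≈ -7.2082e-8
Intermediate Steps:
t(b, S) = -18 + b (t(b, S) = (5 - 23) + b = -18 + b)
X(K) = -40 (X(K) = -34 - 6 = -40)
1/((t(-52, 54) - 2205)*(2573 + 3525) + X(71)) = 1/(((-18 - 52) - 2205)*(2573 + 3525) - 40) = 1/((-70 - 2205)*6098 - 40) = 1/(-2275*6098 - 40) = 1/(-13872950 - 40) = 1/(-13872990) = -1/13872990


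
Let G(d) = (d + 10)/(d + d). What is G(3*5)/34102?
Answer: 5/204612 ≈ 2.4437e-5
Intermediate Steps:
G(d) = (10 + d)/(2*d) (G(d) = (10 + d)/((2*d)) = (10 + d)*(1/(2*d)) = (10 + d)/(2*d))
G(3*5)/34102 = ((10 + 3*5)/(2*((3*5))))/34102 = ((1/2)*(10 + 15)/15)*(1/34102) = ((1/2)*(1/15)*25)*(1/34102) = (5/6)*(1/34102) = 5/204612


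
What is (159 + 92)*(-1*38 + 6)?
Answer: -8032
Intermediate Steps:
(159 + 92)*(-1*38 + 6) = 251*(-38 + 6) = 251*(-32) = -8032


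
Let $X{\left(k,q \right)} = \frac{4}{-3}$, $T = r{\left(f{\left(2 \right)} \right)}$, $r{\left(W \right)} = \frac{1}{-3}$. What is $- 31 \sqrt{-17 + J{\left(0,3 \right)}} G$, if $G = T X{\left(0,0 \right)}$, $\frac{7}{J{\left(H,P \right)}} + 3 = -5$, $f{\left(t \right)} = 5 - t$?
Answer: $- \frac{31 i \sqrt{286}}{9} \approx - 58.251 i$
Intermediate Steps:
$J{\left(H,P \right)} = - \frac{7}{8}$ ($J{\left(H,P \right)} = \frac{7}{-3 - 5} = \frac{7}{-8} = 7 \left(- \frac{1}{8}\right) = - \frac{7}{8}$)
$r{\left(W \right)} = - \frac{1}{3}$
$T = - \frac{1}{3} \approx -0.33333$
$X{\left(k,q \right)} = - \frac{4}{3}$ ($X{\left(k,q \right)} = 4 \left(- \frac{1}{3}\right) = - \frac{4}{3}$)
$G = \frac{4}{9}$ ($G = \left(- \frac{1}{3}\right) \left(- \frac{4}{3}\right) = \frac{4}{9} \approx 0.44444$)
$- 31 \sqrt{-17 + J{\left(0,3 \right)}} G = - 31 \sqrt{-17 - \frac{7}{8}} \cdot \frac{4}{9} = - 31 \sqrt{- \frac{143}{8}} \cdot \frac{4}{9} = - 31 \frac{i \sqrt{286}}{4} \cdot \frac{4}{9} = - \frac{31 i \sqrt{286}}{4} \cdot \frac{4}{9} = - \frac{31 i \sqrt{286}}{9}$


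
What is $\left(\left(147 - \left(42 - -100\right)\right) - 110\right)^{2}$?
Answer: $11025$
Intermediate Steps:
$\left(\left(147 - \left(42 - -100\right)\right) - 110\right)^{2} = \left(\left(147 - \left(42 + 100\right)\right) - 110\right)^{2} = \left(\left(147 - 142\right) - 110\right)^{2} = \left(5 - 110\right)^{2} = \left(-105\right)^{2} = 11025$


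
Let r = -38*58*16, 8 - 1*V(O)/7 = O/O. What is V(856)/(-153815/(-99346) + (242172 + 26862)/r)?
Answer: -6130840352/760832843 ≈ -8.0581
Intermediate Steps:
V(O) = 49 (V(O) = 56 - 7*O/O = 56 - 7*1 = 56 - 7 = 49)
r = -35264 (r = -2204*16 = -35264)
V(856)/(-153815/(-99346) + (242172 + 26862)/r) = 49/(-153815/(-99346) + (242172 + 26862)/(-35264)) = 49/(-153815*(-1/99346) + 269034*(-1/35264)) = 49/(153815/99346 - 134517/17632) = 49/(-5325829901/875834336) = 49*(-875834336/5325829901) = -6130840352/760832843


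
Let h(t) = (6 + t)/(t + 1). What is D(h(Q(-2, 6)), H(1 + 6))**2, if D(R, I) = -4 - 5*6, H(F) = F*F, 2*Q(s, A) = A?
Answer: 1156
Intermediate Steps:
Q(s, A) = A/2
h(t) = (6 + t)/(1 + t)
H(F) = F**2
D(R, I) = -34 (D(R, I) = -4 - 30 = -34)
D(h(Q(-2, 6)), H(1 + 6))**2 = (-34)**2 = 1156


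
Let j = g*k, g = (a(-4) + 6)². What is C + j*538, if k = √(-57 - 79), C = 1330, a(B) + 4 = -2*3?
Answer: 1330 + 17216*I*√34 ≈ 1330.0 + 1.0039e+5*I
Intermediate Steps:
a(B) = -10 (a(B) = -4 - 2*3 = -4 - 6 = -10)
k = 2*I*√34 (k = √(-136) = 2*I*√34 ≈ 11.662*I)
g = 16 (g = (-10 + 6)² = (-4)² = 16)
j = 32*I*√34 (j = 16*(2*I*√34) = 32*I*√34 ≈ 186.59*I)
C + j*538 = 1330 + (32*I*√34)*538 = 1330 + 17216*I*√34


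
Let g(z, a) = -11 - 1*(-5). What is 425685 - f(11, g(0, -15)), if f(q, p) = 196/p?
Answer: 1277153/3 ≈ 4.2572e+5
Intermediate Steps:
g(z, a) = -6 (g(z, a) = -11 + 5 = -6)
425685 - f(11, g(0, -15)) = 425685 - 196/(-6) = 425685 - 196*(-1)/6 = 425685 - 1*(-98/3) = 425685 + 98/3 = 1277153/3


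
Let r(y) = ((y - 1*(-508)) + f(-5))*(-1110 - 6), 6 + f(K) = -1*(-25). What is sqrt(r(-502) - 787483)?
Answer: I*sqrt(815383) ≈ 902.99*I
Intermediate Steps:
f(K) = 19 (f(K) = -6 - 1*(-25) = -6 + 25 = 19)
r(y) = -588132 - 1116*y (r(y) = ((y - 1*(-508)) + 19)*(-1110 - 6) = ((y + 508) + 19)*(-1116) = ((508 + y) + 19)*(-1116) = (527 + y)*(-1116) = -588132 - 1116*y)
sqrt(r(-502) - 787483) = sqrt((-588132 - 1116*(-502)) - 787483) = sqrt((-588132 + 560232) - 787483) = sqrt(-27900 - 787483) = sqrt(-815383) = I*sqrt(815383)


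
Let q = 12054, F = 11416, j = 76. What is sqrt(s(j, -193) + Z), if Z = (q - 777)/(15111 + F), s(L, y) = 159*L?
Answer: sqrt(8503589158215)/26527 ≈ 109.93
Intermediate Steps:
Z = 11277/26527 (Z = (12054 - 777)/(15111 + 11416) = 11277/26527 ≈ 0.42511)
sqrt(s(j, -193) + Z) = sqrt(159*76 + 11277/26527) = sqrt(12084 + 11277/26527) = sqrt(320563545/26527) = sqrt(8503589158215)/26527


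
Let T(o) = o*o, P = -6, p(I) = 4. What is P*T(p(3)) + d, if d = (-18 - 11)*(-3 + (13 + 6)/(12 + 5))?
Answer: -704/17 ≈ -41.412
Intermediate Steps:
T(o) = o²
d = 928/17 (d = -29*(-3 + 19/17) = -29*(-32/17) = 928/17 ≈ 54.588)
P*T(p(3)) + d = -6*4² + 928/17 = -6*16 + 928/17 = -96 + 928/17 = -704/17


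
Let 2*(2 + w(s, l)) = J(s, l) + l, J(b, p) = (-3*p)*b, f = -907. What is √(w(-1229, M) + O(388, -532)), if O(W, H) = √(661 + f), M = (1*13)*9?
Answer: √(215746 + I*√246) ≈ 464.48 + 0.017*I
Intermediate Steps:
M = 117 (M = 13*9 = 117)
O(W, H) = I*√246 (O(W, H) = √(661 - 907) = √(-246) = I*√246)
J(b, p) = -3*b*p
w(s, l) = -2 + l/2 - 3*l*s/2 (w(s, l) = -2 + (-3*s*l + l)/2 = -2 + (-3*l*s + l)/2 = -2 + (l - 3*l*s)/2 = -2 + (l/2 - 3*l*s/2) = -2 + l/2 - 3*l*s/2)
√(w(-1229, M) + O(388, -532)) = √((-2 + (½)*117 - 3/2*117*(-1229)) + I*√246) = √((-2 + 117/2 + 431379/2) + I*√246) = √(215746 + I*√246)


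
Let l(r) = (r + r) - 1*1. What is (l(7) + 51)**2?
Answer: 4096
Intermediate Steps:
l(r) = -1 + 2*r (l(r) = 2*r - 1 = -1 + 2*r)
(l(7) + 51)**2 = ((-1 + 2*7) + 51)**2 = ((-1 + 14) + 51)**2 = (13 + 51)**2 = 64**2 = 4096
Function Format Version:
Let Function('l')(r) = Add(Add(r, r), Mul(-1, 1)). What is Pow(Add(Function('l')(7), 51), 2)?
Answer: 4096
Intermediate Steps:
Function('l')(r) = Add(-1, Mul(2, r)) (Function('l')(r) = Add(Mul(2, r), -1) = Add(-1, Mul(2, r)))
Pow(Add(Function('l')(7), 51), 2) = Pow(Add(Add(-1, Mul(2, 7)), 51), 2) = Pow(Add(Add(-1, 14), 51), 2) = Pow(Add(13, 51), 2) = Pow(64, 2) = 4096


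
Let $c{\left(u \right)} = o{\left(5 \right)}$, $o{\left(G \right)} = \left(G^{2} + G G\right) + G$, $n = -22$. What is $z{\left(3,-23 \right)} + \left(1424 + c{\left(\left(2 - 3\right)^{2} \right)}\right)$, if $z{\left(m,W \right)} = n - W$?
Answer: $1480$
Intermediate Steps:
$z{\left(m,W \right)} = -22 - W$
$o{\left(G \right)} = G + 2 G^{2}$ ($o{\left(G \right)} = \left(G^{2} + G^{2}\right) + G = 2 G^{2} + G = G + 2 G^{2}$)
$c{\left(u \right)} = 55$ ($c{\left(u \right)} = 5 \left(1 + 2 \cdot 5\right) = 5 \left(1 + 10\right) = 5 \cdot 11 = 55$)
$z{\left(3,-23 \right)} + \left(1424 + c{\left(\left(2 - 3\right)^{2} \right)}\right) = \left(-22 - -23\right) + \left(1424 + 55\right) = \left(-22 + 23\right) + 1479 = 1 + 1479 = 1480$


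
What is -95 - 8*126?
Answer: -1103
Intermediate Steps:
-95 - 8*126 = -95 - 1008 = -1103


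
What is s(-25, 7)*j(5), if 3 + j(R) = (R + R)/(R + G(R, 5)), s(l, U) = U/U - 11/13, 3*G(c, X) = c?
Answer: -3/13 ≈ -0.23077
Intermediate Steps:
G(c, X) = c/3
s(l, U) = 2/13 (s(l, U) = 1 - 11*1/13 = 1 - 11/13 = 2/13)
j(R) = -3/2 (j(R) = -3 + (R + R)/(R + R/3) = -3 + (2*R)/((4*R/3)) = -3 + (2*R)*(3/(4*R)) = -3 + 3/2 = -3/2)
s(-25, 7)*j(5) = (2/13)*(-3/2) = -3/13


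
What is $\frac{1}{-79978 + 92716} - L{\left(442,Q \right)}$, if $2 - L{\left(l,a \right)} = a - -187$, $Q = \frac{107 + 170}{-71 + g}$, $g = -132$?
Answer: $\frac{474847367}{2585814} \approx 183.64$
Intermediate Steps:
$Q = - \frac{277}{203}$ ($Q = \frac{107 + 170}{-71 - 132} = \frac{277}{-203} = 277 \left(- \frac{1}{203}\right) = - \frac{277}{203} \approx -1.3645$)
$L{\left(l,a \right)} = -185 - a$ ($L{\left(l,a \right)} = 2 - \left(a - -187\right) = 2 - \left(a + 187\right) = 2 - \left(187 + a\right) = -185 - a$)
$\frac{1}{-79978 + 92716} - L{\left(442,Q \right)} = \frac{1}{-79978 + 92716} - \left(-185 - - \frac{277}{203}\right) = \frac{1}{12738} - \left(-185 + \frac{277}{203}\right) = \frac{1}{12738} - - \frac{37278}{203} = \frac{1}{12738} + \frac{37278}{203} = \frac{474847367}{2585814}$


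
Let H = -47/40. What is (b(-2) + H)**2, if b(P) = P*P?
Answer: 12769/1600 ≈ 7.9806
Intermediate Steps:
b(P) = P**2
H = -47/40 (H = -47*1/40 = -47/40 ≈ -1.1750)
(b(-2) + H)**2 = ((-2)**2 - 47/40)**2 = (4 - 47/40)**2 = (113/40)**2 = 12769/1600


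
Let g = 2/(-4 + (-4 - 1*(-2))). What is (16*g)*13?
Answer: -208/3 ≈ -69.333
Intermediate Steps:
g = -⅓ (g = 2/(-4 + (-4 + 2)) = 2/(-4 - 2) = 2/(-6) = -⅙*2 = -⅓ ≈ -0.33333)
(16*g)*13 = (16*(-⅓))*13 = -16/3*13 = -208/3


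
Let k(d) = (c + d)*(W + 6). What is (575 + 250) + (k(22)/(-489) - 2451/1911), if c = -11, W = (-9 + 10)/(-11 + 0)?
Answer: 256540807/311493 ≈ 823.58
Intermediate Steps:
W = -1/11 (W = 1/(-11) = 1*(-1/11) = -1/11 ≈ -0.090909)
k(d) = -65 + 65*d/11 (k(d) = (-11 + d)*(-1/11 + 6) = (-11 + d)*(65/11) = -65 + 65*d/11)
(575 + 250) + (k(22)/(-489) - 2451/1911) = (575 + 250) + ((-65 + (65/11)*22)/(-489) - 2451/1911) = 825 + ((-65 + 130)*(-1/489) - 2451*1/1911) = 825 + (65*(-1/489) - 817/637) = 825 + (-65/489 - 817/637) = 825 - 440918/311493 = 256540807/311493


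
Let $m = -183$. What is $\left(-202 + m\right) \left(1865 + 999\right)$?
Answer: $-1102640$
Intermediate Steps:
$\left(-202 + m\right) \left(1865 + 999\right) = \left(-202 - 183\right) \left(1865 + 999\right) = \left(-385\right) 2864 = -1102640$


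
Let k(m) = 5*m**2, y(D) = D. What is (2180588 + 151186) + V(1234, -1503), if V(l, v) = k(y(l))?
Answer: 9945554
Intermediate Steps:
V(l, v) = 5*l**2
(2180588 + 151186) + V(1234, -1503) = (2180588 + 151186) + 5*1234**2 = 2331774 + 5*1522756 = 2331774 + 7613780 = 9945554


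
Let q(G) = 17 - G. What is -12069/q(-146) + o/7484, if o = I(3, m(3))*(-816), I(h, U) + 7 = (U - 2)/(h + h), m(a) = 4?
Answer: -22359419/304973 ≈ -73.316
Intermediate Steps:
I(h, U) = -7 + (-2 + U)/(2*h) (I(h, U) = -7 + (U - 2)/(h + h) = -7 + (-2 + U)/((2*h)) = -7 + (-2 + U)*(1/(2*h)) = -7 + (-2 + U)/(2*h))
o = 5440 (o = ((1/2)*(-2 + 4 - 14*3)/3)*(-816) = ((1/2)*(1/3)*(-2 + 4 - 42))*(-816) = ((1/2)*(1/3)*(-40))*(-816) = -20/3*(-816) = 5440)
-12069/q(-146) + o/7484 = -12069/(17 - 1*(-146)) + 5440/7484 = -12069/(17 + 146) + 5440*(1/7484) = -12069/163 + 1360/1871 = -22359419/304973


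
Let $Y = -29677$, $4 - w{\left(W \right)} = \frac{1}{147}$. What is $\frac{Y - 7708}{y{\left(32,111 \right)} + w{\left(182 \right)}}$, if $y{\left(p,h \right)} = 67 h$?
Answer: $- \frac{5495595}{1093826} \approx -5.0242$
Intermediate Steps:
$w{\left(W \right)} = \frac{587}{147}$ ($w{\left(W \right)} = 4 - \frac{1}{147} = \frac{587}{147}$)
$\frac{Y - 7708}{y{\left(32,111 \right)} + w{\left(182 \right)}} = \frac{-29677 - 7708}{67 \cdot 111 + \frac{587}{147}} = - \frac{37385}{7437 + \frac{587}{147}} = - \frac{37385}{\frac{1093826}{147}} = \left(-37385\right) \frac{147}{1093826} = - \frac{5495595}{1093826}$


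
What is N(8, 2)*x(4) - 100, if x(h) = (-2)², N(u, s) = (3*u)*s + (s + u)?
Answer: 132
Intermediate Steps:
N(u, s) = s + u + 3*s*u (N(u, s) = 3*s*u + (s + u) = s + u + 3*s*u)
x(h) = 4
N(8, 2)*x(4) - 100 = (2 + 8 + 3*2*8)*4 - 100 = (2 + 8 + 48)*4 - 100 = 58*4 - 100 = 232 - 100 = 132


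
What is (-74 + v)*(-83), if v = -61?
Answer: 11205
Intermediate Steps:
(-74 + v)*(-83) = (-74 - 61)*(-83) = -135*(-83) = 11205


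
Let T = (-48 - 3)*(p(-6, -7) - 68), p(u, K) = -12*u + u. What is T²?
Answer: 10404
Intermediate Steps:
p(u, K) = -11*u
T = 102 (T = (-48 - 3)*(-11*(-6) - 68) = -51*(66 - 68) = -51*(-2) = 102)
T² = 102² = 10404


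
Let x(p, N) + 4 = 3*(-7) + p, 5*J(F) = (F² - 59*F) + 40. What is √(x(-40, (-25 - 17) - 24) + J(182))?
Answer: √110505/5 ≈ 66.485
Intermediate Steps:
J(F) = 8 - 59*F/5 + F²/5 (J(F) = ((F² - 59*F) + 40)/5 = (40 + F² - 59*F)/5 = 8 - 59*F/5 + F²/5)
x(p, N) = -25 + p (x(p, N) = -4 + (3*(-7) + p) = -4 + (-21 + p) = -25 + p)
√(x(-40, (-25 - 17) - 24) + J(182)) = √((-25 - 40) + (8 - 59/5*182 + (⅕)*182²)) = √(-65 + (8 - 10738/5 + (⅕)*33124)) = √(-65 + (8 - 10738/5 + 33124/5)) = √(-65 + 22426/5) = √(22101/5) = √110505/5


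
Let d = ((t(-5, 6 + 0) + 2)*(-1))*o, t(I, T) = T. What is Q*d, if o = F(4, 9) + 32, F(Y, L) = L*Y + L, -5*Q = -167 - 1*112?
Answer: -171864/5 ≈ -34373.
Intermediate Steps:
Q = 279/5 (Q = -(-167 - 1*112)/5 = -(-167 - 112)/5 = -⅕*(-279) = 279/5 ≈ 55.800)
F(Y, L) = L + L*Y
o = 77 (o = 9*(1 + 4) + 32 = 9*5 + 32 = 45 + 32 = 77)
d = -616 (d = (((6 + 0) + 2)*(-1))*77 = ((6 + 2)*(-1))*77 = (8*(-1))*77 = -8*77 = -616)
Q*d = (279/5)*(-616) = -171864/5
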